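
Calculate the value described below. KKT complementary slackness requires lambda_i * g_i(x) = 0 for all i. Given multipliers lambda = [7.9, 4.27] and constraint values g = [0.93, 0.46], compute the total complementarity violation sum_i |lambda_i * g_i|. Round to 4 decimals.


KKT complementary slackness check:
lambda_1 * g_1 = 7.9 * 0.93 = 7.347
lambda_2 * g_2 = 4.27 * 0.46 = 1.9642
Total violation = 7.347 + 1.9642 = 9.3112


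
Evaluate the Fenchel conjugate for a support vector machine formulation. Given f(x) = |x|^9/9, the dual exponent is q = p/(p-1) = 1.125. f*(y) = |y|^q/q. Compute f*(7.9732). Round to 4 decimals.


The conjugate exponent q satisfies 1/p + 1/q = 1.
p = 9, so q = 9/(9 - 1) = 1.125
|y|^q = 7.9732^1.125 = 10.3356
f*(7.9732) = 10.3356 / 1.125 = 9.1872


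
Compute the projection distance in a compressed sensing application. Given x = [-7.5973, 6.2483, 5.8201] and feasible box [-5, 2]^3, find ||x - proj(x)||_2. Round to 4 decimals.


Project each component onto [-5, 2].
clip(-7.5973) = -5.0, clip(6.2483) = 2.0, clip(5.8201) = 2.0
Projection = [-5.0, 2.0, 2.0]
Squared diffs: [6.746, 18.0481, 14.5932]
Distance = sqrt(39.3873) = 6.2759


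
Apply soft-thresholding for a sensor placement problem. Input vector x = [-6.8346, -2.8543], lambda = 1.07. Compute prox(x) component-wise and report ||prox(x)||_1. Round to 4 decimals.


Soft-thresholding with lambda = 1.07:
prox(-6.8346) = sign(-6.8346)*max(|-6.8346| - 1.07, 0) = -5.7646
prox(-2.8543) = sign(-2.8543)*max(|-2.8543| - 1.07, 0) = -1.7843
prox(x) = [-5.7646, -1.7843]
||prox(x)||_1 = 5.7646 + 1.7843 = 7.5489


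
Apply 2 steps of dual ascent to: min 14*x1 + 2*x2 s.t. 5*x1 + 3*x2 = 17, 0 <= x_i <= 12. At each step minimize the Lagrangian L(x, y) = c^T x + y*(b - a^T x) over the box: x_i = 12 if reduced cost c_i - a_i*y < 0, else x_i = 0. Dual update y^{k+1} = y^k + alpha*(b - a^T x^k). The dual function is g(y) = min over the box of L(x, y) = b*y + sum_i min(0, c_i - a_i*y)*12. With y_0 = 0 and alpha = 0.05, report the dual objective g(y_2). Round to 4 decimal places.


Dual ascent for LP: min 14*x1 + 2*x2, 5*x1 + 3*x2 = 17, 0 <= x_i <= 12
Step 1: y^k = 0.0, reduced costs: (14.0, 2.0)
  x^k = (0.0, 0.0), subgradient = b - a^T x = 17.0
  y^{k+1} = 0.0 + 0.05*17.0 = 0.85
Step 2: y^k = 0.85, reduced costs: (9.75, -0.55)
  x^k = (0.0, 12.0), subgradient = b - a^T x = -19.0
  y^{k+1} = 0.85 + 0.05*-19.0 = -0.1
Dual objective at y_2 = -0.1: reduced costs (14.5, 2.3), box minimizer x = (0.0, 0.0)
g(y_2) = b*y + (c1 - a1*y)*x1 + (c2 - a2*y)*x2 = 17*(-0.1) + 14.5*0.0 + 2.3*0.0 = -1.7 + 0.0 + 0.0 = -1.7


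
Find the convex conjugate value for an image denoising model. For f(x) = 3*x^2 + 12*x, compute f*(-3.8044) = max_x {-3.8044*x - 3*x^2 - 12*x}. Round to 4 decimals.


f*(y) = sup_x {y*x - a*x^2 - b*x} = sup_x {(y-b)*x - a*x^2}
FOC: (y - b) - 2a*x = 0 => x* = (y - b)/(2a)
x* = (-3.8044 - 12)/(2*3) = -2.6341
f*(-3.8044) = (y-b)^2/(4a) = (-3.8044 - 12)^2/(4*3)
= 249.7791/12 = 20.8149


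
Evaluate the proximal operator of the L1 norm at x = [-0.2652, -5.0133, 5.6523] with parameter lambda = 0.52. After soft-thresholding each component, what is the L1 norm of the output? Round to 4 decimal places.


Soft-thresholding with lambda = 0.52:
prox(-0.2652) = sign(-0.2652)*max(|-0.2652| - 0.52, 0) = 0.0
prox(-5.0133) = sign(-5.0133)*max(|-5.0133| - 0.52, 0) = -4.4933
prox(5.6523) = sign(5.6523)*max(|5.6523| - 0.52, 0) = 5.1323
prox(x) = [0.0, -4.4933, 5.1323]
||prox(x)||_1 = 0.0 + 4.4933 + 5.1323 = 9.6256


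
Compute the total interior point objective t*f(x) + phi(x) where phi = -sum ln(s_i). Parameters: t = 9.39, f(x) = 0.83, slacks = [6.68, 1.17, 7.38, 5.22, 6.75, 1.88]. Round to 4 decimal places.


Step 1: Compute log-barrier.
ln values: [1.8991, 0.157, 1.9988, 1.6525, 1.9095, 0.6313]
phi = -(1.8991 + 0.157 + 1.9988 + 1.6525 + 1.9095 + 0.6313) = -8.2482
Step 2: Compute augmented objective.
t*f(x) = 9.39*0.83 = 7.7937
Total = 7.7937 - 8.2482 = -0.4545


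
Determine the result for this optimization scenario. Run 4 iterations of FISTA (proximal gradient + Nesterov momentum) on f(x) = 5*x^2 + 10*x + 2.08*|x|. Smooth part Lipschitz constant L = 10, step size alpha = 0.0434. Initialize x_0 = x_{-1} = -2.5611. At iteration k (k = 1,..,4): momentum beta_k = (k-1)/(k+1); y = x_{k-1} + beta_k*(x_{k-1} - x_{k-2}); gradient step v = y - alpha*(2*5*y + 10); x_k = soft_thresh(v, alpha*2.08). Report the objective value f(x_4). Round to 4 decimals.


FISTA on f(x) = 5*x^2 + 10*x + 2.08*|x|
L = 10, alpha = 0.0434
Iteration 1: beta = 0.0, y = -2.5611 + 0.0*(-2.5611 + 2.5611) = -2.5611
  grad(y) = -15.611, v = y - alpha*grad = -1.8836
  prox(v) = soft_thresh(-1.8836, 0.0903) = -1.7933
Iteration 2: beta = 0.3333, y = -1.7933 + 0.3333*(-1.7933 + 2.5611) = -1.5374
  grad(y) = -5.3738, v = y - alpha*grad = -1.3042
  prox(v) = soft_thresh(-1.3042, 0.0903) = -1.2139
Iteration 3: beta = 0.5, y = -1.2139 + 0.5*(-1.2139 + 1.7933) = -0.9242
  grad(y) = 0.7583, v = y - alpha*grad = -0.9571
  prox(v) = soft_thresh(-0.9571, 0.0903) = -0.8668
Iteration 4: beta = 0.6, y = -0.8668 + 0.6*(-0.8668 + 1.2139) = -0.6586
  grad(y) = 3.4144, v = y - alpha*grad = -0.8067
  prox(v) = soft_thresh(-0.8067, 0.0903) = -0.7165
f(x_4) = 5*(-0.7165)^2 + 10*(-0.7165) + 2.08*|-0.7165| = -3.1078


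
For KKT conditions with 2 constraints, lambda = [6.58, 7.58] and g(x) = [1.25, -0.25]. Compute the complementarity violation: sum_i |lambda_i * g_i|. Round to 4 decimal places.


KKT complementary slackness check:
lambda_1 * g_1 = 6.58 * 1.25 = 8.225
lambda_2 * g_2 = 7.58 * -0.25 = -1.895
Total violation = 8.225 + 1.895 = 10.12


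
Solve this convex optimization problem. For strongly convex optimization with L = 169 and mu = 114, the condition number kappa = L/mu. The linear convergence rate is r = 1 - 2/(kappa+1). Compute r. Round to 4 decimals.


Step 1: Compute the condition number.
kappa = L/mu = 169/114 = 1.4825
Step 2: Compute the convergence rate.
r = 1 - 2/(kappa + 1) = 1 - 2*mu/(L + mu) = (L - mu)/(L + mu) = 55/283 = 0.1943


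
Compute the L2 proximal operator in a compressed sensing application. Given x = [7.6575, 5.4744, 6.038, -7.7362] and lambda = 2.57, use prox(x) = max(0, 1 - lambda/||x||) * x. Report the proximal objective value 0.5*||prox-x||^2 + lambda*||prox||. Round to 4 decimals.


Step 1: Compute ||x||.
||x|| = 13.5983
Step 2: Compute scaling factor.
scale = max(0, 1 - 2.57/13.5983) = 0.811
Step 3: prox(x) = [6.2103, 4.4398, 4.8968, -6.2741]
||prox(x)|| = 11.0283
Step 4: Proximal objective.
0.5*||prox-x||^2 = 3.3025
lambda*||prox|| = 28.3427
Total = 31.6451


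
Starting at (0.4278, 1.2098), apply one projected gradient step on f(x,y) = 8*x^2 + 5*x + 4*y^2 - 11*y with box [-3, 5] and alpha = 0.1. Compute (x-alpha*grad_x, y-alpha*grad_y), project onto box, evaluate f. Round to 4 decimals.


Step 1: Compute gradient at (0.4278, 1.2098).
grad_x = 2*8*0.4278 + 5 = 11.8448
grad_y = 2*4*1.2098 - 11 = -1.3216
Step 2: Gradient step.
x_raw = 0.4278 - 0.1*11.8448 = -0.7567
y_raw = 1.2098 - 0.1*-1.3216 = 1.342
Step 3: Project onto [-3, 5].
x_proj = clip(-0.7567) = -0.7567
y_proj = clip(1.342) = 1.342
Step 4: Evaluate f.
f(-0.7567, 1.342) = -6.761


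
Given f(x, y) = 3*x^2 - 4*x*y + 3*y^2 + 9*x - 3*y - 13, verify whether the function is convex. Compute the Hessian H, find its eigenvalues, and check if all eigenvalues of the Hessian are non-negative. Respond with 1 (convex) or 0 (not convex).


The Hessian of f(x,y) = 3*x^2 - 4*x*y + 3*y^2 + 9*x - 3*y - 13 is:
H = [[6, -4], [-4, 6]]
Trace = 6 + 6 = 12
Determinant = 6*6 - (-4)^2 = 20
Discriminant = (12)^2 - 4*20 = 64.0
Eigenvalues: lambda_1 = 2.0, lambda_2 = 10.0
The function is convex.

1


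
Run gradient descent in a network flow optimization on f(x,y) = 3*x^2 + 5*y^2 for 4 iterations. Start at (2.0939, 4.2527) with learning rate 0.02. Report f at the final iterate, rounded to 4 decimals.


Gradient descent on f(x,y) = 3*x^2 + 5*y^2.
Starting point: (2.0939, 4.2527), alpha = 0.02
Step 1: grad_x = 2*3*2.0939 = 12.5634, grad_y = 2*5*4.2527 = 42.527
  x_1 = 2.0939 - 0.02*12.5634 = 1.8426
  y_1 = 4.2527 - 0.02*42.527 = 3.4022
Step 2: grad_x = 2*3*1.8426 = 11.0558, grad_y = 2*5*3.4022 = 34.0216
  x_2 = 1.8426 - 0.02*11.0558 = 1.6215
  y_2 = 3.4022 - 0.02*34.0216 = 2.7217
Step 3: grad_x = 2*3*1.6215 = 9.7291, grad_y = 2*5*2.7217 = 27.2173
  x_3 = 1.6215 - 0.02*9.7291 = 1.4269
  y_3 = 2.7217 - 0.02*27.2173 = 2.1774
Step 4: grad_x = 2*3*1.4269 = 8.5616, grad_y = 2*5*2.1774 = 21.7738
  x_4 = 1.4269 - 0.02*8.5616 = 1.2557
  y_4 = 2.1774 - 0.02*21.7738 = 1.7419
f(1.2557, 1.7419) = 3*1.2557^2 + 5*1.7419^2 = 19.9015


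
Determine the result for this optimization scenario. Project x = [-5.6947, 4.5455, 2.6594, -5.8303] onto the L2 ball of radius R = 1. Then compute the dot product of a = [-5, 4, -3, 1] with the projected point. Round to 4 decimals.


Step 1: Compute ||x|| (intermediates to 6 decimals).
||x|| = sqrt((-5.6947)^2 + 4.5455^2 + 2.6594^2 + (-5.8303)^2) = 9.703401
Step 2: Project.
Since ||x|| > R, scale = R/||x|| = 1/9.703401 = 0.103057, proj(x) = scale * x
proj(x) = [-0.586879, 0.468446, 0.27407, -0.600853]
Step 3: Dot product.
a^T * proj(x) = -5*(-0.586879) + 4*0.468446 - 3*0.27407 + 1*(-0.600853) = 3.3851


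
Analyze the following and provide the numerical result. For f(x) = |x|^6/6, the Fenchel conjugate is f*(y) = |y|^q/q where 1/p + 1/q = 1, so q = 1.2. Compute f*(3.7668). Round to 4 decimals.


The conjugate exponent q satisfies 1/p + 1/q = 1.
p = 6, so q = 6/(6 - 1) = 1.2
|y|^q = 3.7668^1.2 = 4.911
f*(3.7668) = 4.911 / 1.2 = 4.0925


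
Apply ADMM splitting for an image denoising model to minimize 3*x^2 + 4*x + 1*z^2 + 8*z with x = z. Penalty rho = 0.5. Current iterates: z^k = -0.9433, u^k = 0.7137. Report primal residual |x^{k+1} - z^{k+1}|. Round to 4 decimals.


ADMM iteration with rho = 0.5, z^k = -0.9433, u^k = 0.7137
Step 1: x-update.
Minimize 3*x^2 + 4*x + (0.5/2)*(x + 0.9433 + 0.7137)^2
FOC: (2*3 + 0.5)*x = -4 + 0.5*(-0.9433 - 0.7137)
x^{k+1} = -0.7428
Step 2: z-update.
Minimize 1*z^2 + 8*z + (0.5/2)*(-0.7428 - z + 0.7137)^2
FOC: (2*1 + 0.5)*z = -8 + 0.5*(-0.7428 + 0.7137)
z^{k+1} = -3.2058
Step 3: u-update.
u^{k+1} = 0.7137 - 0.7428 + 3.2058 = 3.1767
Step 4: Primal residual = |-0.7428 + 3.2058| = 2.463


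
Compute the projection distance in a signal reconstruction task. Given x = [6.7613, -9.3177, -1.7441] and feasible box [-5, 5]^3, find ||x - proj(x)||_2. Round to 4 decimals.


Project each component onto [-5, 5].
clip(6.7613) = 5.0, clip(-9.3177) = -5.0, clip(-1.7441) = -1.7441
Projection = [5.0, -5.0, -1.7441]
Squared diffs: [3.1022, 18.6425, 0.0]
Distance = sqrt(21.7447) = 4.6631


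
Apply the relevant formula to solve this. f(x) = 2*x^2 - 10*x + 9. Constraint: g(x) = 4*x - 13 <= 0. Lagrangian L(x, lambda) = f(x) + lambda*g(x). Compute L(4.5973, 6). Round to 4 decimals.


Step 1: Evaluate f(x).
f(4.5973) = 2*4.5973^2 - 10*4.5973 + 9 = 5.2973
Step 2: Evaluate g(x).
g(4.5973) = 4*4.5973 - 13 = 5.3892
Step 3: Compute Lagrangian.
L = 5.2973 + 6*5.3892 = 37.6325


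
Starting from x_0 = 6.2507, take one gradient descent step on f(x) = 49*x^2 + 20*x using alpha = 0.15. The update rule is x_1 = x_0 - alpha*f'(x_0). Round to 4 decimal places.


We compute the gradient at x_0 and apply the update.
f'(x) = 98*x + 20
f'(6.2507) = 98*6.2507 + 20 = 632.5686
x_1 = 6.2507 - 0.15*632.5686 = -88.6346


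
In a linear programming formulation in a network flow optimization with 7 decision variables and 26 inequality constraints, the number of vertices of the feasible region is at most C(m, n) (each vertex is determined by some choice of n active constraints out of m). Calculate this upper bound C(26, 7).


Each vertex corresponds to some choice of n active constraints out of m, so the number of vertices is at most C(m, n) = m! / (n!(m-n)!).
m = 26, n = 7
Numerator: 26 * 25 * 24 * 23 * 22 * 21 * 20
Denominator: 7! = 5040
C(26, 7) = 657800


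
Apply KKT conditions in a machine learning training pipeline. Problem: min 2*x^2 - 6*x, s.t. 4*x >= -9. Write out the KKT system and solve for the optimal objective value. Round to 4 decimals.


Step 1: Try lambda = 0 (constraint inactive).
Stationarity: 2*2*x - 6 = 0
x* = 6/(2*2) = 1.5
Check constraint: 4*1.5 = 6.0 >= -9 -- satisfied.
Step 2: Compute optimal value.
f(x*) = 2*1.5^2 - 6*1.5 = -4.5


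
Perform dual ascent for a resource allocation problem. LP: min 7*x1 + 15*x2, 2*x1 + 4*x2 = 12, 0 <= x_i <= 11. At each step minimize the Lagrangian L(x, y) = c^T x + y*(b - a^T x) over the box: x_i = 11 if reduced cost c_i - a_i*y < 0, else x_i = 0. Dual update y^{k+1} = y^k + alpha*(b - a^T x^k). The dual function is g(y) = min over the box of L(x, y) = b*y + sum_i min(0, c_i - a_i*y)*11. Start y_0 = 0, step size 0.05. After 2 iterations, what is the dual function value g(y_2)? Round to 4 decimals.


Dual ascent for LP: min 7*x1 + 15*x2, 2*x1 + 4*x2 = 12, 0 <= x_i <= 11
Step 1: y^k = 0.0, reduced costs: (7.0, 15.0)
  x^k = (0.0, 0.0), subgradient = b - a^T x = 12.0
  y^{k+1} = 0.0 + 0.05*12.0 = 0.6
Step 2: y^k = 0.6, reduced costs: (5.8, 12.6)
  x^k = (0.0, 0.0), subgradient = b - a^T x = 12.0
  y^{k+1} = 0.6 + 0.05*12.0 = 1.2
Dual objective at y_2 = 1.2: reduced costs (4.6, 10.2), box minimizer x = (0.0, 0.0)
g(y_2) = b*y + (c1 - a1*y)*x1 + (c2 - a2*y)*x2 = 12*1.2 + 4.6*0.0 + 10.2*0.0 = 14.4 + 0.0 + 0.0 = 14.4


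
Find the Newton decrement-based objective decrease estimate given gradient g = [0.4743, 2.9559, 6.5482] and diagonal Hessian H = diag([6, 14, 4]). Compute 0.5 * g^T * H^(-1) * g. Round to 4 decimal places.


Step 1: H is diagonal, so H^(-1) * g = [0.0791, 0.2111, 1.6371].
Step 2: g^T H^(-1) g = sum_i g_i^2 / H_ii
  = (0.4743)^2/6 + (2.9559)^2/14 + (6.5482)^2/4
  = 0.0375 + 0.6241 + 10.7197 = 11.3813
Step 3: Objective decrease = 0.5 * g^T H^(-1) g = 5.6907


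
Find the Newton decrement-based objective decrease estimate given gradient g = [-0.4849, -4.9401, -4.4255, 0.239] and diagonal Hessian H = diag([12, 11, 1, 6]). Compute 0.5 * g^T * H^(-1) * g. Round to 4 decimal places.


Step 1: H is diagonal, so H^(-1) * g = [-0.0404, -0.4491, -4.4255, 0.0398].
Step 2: g^T H^(-1) g = sum_i g_i^2 / H_ii
  = (-0.4849)^2/12 + (-4.9401)^2/11 + (-4.4255)^2/1 + (0.239)^2/6
  = 0.0196 + 2.2186 + 19.5851 + 0.0095 = 21.8328
Step 3: Objective decrease = 0.5 * g^T H^(-1) g = 10.9164


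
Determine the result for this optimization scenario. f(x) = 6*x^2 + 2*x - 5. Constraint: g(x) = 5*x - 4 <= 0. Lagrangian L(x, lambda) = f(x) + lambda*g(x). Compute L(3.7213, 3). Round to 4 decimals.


Step 1: Evaluate f(x).
f(3.7213) = 6*3.7213^2 + 2*3.7213 - 5 = 85.531
Step 2: Evaluate g(x).
g(3.7213) = 5*3.7213 - 4 = 14.6065
Step 3: Compute Lagrangian.
L = 85.531 + 3*14.6065 = 129.3505


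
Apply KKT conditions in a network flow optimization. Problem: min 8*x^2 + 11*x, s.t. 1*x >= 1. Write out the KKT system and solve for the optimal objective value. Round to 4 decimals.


Step 1: Try lambda = 0 (constraint inactive).
x_unc = -11/(2*8) = -0.6875
Check: 1*-0.6875 = -0.6875 < 1 -- violated!
Step 2: Constraint must be active: 1*x = 1
x* = 1/1 = 1.0
lambda = (2*8*1.0 + 11)/1 = 27.0
Step 3: Compute optimal value.
f(x*) = 8*1.0^2 + 11*1.0 = 19.0


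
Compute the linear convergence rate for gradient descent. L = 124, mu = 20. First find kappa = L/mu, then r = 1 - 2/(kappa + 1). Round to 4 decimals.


Step 1: Compute the condition number.
kappa = L/mu = 124/20 = 6.2
Step 2: Compute the convergence rate.
r = 1 - 2/(kappa + 1) = 1 - 2*mu/(L + mu) = (L - mu)/(L + mu) = 104/144 = 0.7222


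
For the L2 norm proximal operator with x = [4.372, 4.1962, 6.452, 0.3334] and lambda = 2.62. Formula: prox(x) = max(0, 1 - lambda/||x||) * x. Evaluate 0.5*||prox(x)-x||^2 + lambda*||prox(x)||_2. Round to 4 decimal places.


Step 1: Compute ||x||.
||x|| = 8.8579
Step 2: Compute scaling factor.
scale = max(0, 1 - 2.62/8.8579) = 0.7042
Step 3: prox(x) = [3.0788, 2.955, 4.5436, 0.2348]
||prox(x)|| = 6.2379
Step 4: Proximal objective.
0.5*||prox-x||^2 = 3.4322
lambda*||prox|| = 16.3433
Total = 19.7754


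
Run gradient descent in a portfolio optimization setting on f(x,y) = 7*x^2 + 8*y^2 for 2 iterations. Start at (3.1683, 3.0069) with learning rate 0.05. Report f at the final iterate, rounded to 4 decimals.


Gradient descent on f(x,y) = 7*x^2 + 8*y^2.
Starting point: (3.1683, 3.0069), alpha = 0.05
Step 1: grad_x = 2*7*3.1683 = 44.3562, grad_y = 2*8*3.0069 = 48.1104
  x_1 = 3.1683 - 0.05*44.3562 = 0.9505
  y_1 = 3.0069 - 0.05*48.1104 = 0.6014
Step 2: grad_x = 2*7*0.9505 = 13.3069, grad_y = 2*8*0.6014 = 9.6221
  x_2 = 0.9505 - 0.05*13.3069 = 0.2851
  y_2 = 0.6014 - 0.05*9.6221 = 0.1203
f(0.2851, 0.1203) = 7*0.2851^2 + 8*0.1203^2 = 0.6849


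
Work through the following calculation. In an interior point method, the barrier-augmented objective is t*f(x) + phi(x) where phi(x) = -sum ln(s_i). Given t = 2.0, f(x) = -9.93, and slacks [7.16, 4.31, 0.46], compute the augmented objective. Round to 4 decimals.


Step 1: Compute log-barrier.
ln values: [1.9685, 1.4609, -0.7765]
phi = -(1.9685 + 1.4609 - 0.7765) = -2.6529
Step 2: Compute augmented objective.
t*f(x) = 2.0*-9.93 = -19.86
Total = -19.86 - 2.6529 = -22.5129


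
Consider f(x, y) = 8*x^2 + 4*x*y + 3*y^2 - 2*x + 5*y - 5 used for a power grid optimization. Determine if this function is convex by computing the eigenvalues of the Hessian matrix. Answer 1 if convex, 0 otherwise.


The Hessian of f(x,y) = 8*x^2 + 4*x*y + 3*y^2 - 2*x + 5*y - 5 is:
H = [[16, 4], [4, 6]]
Trace = 16 + 6 = 22
Determinant = 16*6 - (4)^2 = 80
Discriminant = (22)^2 - 4*80 = 164.0
Eigenvalues: lambda_1 = 4.5969, lambda_2 = 17.4031
The function is convex.

1


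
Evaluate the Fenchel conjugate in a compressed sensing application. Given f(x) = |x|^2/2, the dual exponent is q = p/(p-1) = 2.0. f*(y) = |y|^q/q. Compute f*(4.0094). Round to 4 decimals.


The conjugate exponent q satisfies 1/p + 1/q = 1.
p = 2, so q = 2/(2 - 1) = 2.0
|y|^q = 4.0094^2.0 = 16.0753
f*(4.0094) = 16.0753 / 2.0 = 8.0376


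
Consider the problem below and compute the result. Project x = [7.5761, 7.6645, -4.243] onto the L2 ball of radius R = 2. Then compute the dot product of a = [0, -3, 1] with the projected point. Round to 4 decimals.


Step 1: Compute ||x|| (intermediates to 6 decimals).
||x|| = sqrt(7.5761^2 + 7.6645^2 + (-4.243)^2) = 11.582094
Step 2: Project.
Since ||x|| > R, scale = R/||x|| = 2/11.582094 = 0.17268, proj(x) = scale * x
proj(x) = [1.308241, 1.323506, -0.732681]
Step 3: Dot product.
a^T * proj(x) = 0*1.308241 - 3*1.323506 + 1*(-0.732681) = -4.7032


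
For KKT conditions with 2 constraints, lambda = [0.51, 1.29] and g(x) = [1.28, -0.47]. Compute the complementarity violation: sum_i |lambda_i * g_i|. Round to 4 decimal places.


KKT complementary slackness check:
lambda_1 * g_1 = 0.51 * 1.28 = 0.6528
lambda_2 * g_2 = 1.29 * -0.47 = -0.6063
Total violation = 0.6528 + 0.6063 = 1.2591


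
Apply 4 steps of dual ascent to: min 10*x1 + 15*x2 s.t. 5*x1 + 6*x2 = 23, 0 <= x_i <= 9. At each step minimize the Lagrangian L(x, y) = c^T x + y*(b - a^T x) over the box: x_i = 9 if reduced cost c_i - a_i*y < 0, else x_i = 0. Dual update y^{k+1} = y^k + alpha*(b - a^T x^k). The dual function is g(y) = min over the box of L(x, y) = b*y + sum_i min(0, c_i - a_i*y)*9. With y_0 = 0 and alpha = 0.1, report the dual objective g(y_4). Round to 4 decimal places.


Dual ascent for LP: min 10*x1 + 15*x2, 5*x1 + 6*x2 = 23, 0 <= x_i <= 9
Step 1: y^k = 0.0, reduced costs: (10.0, 15.0)
  x^k = (0.0, 0.0), subgradient = b - a^T x = 23.0
  y^{k+1} = 0.0 + 0.1*23.0 = 2.3
Step 2: y^k = 2.3, reduced costs: (-1.5, 1.2)
  x^k = (9.0, 0.0), subgradient = b - a^T x = -22.0
  y^{k+1} = 2.3 + 0.1*-22.0 = 0.1
Step 3: y^k = 0.1, reduced costs: (9.5, 14.4)
  x^k = (0.0, 0.0), subgradient = b - a^T x = 23.0
  y^{k+1} = 0.1 + 0.1*23.0 = 2.4
Step 4: y^k = 2.4, reduced costs: (-2.0, 0.6)
  x^k = (9.0, 0.0), subgradient = b - a^T x = -22.0
  y^{k+1} = 2.4 + 0.1*-22.0 = 0.2
Dual objective at y_4 = 0.2: reduced costs (9.0, 13.8), box minimizer x = (0.0, 0.0)
g(y_4) = b*y + (c1 - a1*y)*x1 + (c2 - a2*y)*x2 = 23*0.2 + 9.0*0.0 + 13.8*0.0 = 4.6 + 0.0 + 0.0 = 4.6


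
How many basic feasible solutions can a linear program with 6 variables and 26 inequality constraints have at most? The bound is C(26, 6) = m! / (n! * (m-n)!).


Each vertex corresponds to some choice of n active constraints out of m, so the number of vertices is at most C(m, n) = m! / (n!(m-n)!).
m = 26, n = 6
Numerator: 26 * 25 * 24 * 23 * 22 * 21
Denominator: 6! = 720
C(26, 6) = 230230


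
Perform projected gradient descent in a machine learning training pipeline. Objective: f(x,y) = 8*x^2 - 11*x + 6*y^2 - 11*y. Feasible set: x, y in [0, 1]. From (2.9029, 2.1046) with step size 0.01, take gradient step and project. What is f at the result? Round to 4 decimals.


Step 1: Compute gradient at (2.9029, 2.1046).
grad_x = 2*8*2.9029 - 11 = 35.4464
grad_y = 2*6*2.1046 - 11 = 14.2552
Step 2: Gradient step.
x_raw = 2.9029 - 0.01*35.4464 = 2.5484
y_raw = 2.1046 - 0.01*14.2552 = 1.962
Step 3: Project onto [0, 1].
x_proj = clip(2.5484) = 1.0
y_proj = clip(1.962) = 1.0
Step 4: Evaluate f.
f(1.0, 1.0) = -8.0


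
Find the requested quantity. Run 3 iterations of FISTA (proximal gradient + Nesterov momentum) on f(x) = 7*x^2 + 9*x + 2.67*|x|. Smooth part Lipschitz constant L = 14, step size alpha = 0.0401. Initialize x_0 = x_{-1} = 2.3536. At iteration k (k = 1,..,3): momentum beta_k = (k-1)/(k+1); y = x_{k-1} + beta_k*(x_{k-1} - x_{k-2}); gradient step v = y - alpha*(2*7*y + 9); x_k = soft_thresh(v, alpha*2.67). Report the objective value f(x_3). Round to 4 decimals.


FISTA on f(x) = 7*x^2 + 9*x + 2.67*|x|
L = 14, alpha = 0.0401
Iteration 1: beta = 0.0, y = 2.3536 + 0.0*(2.3536 - 2.3536) = 2.3536
  grad(y) = 41.9504, v = y - alpha*grad = 0.6714
  prox(v) = soft_thresh(0.6714, 0.1071) = 0.5643
Iteration 2: beta = 0.3333, y = 0.5643 + 0.3333*(0.5643 - 2.3536) = -0.0321
  grad(y) = 8.5505, v = y - alpha*grad = -0.375
  prox(v) = soft_thresh(-0.375, 0.1071) = -0.2679
Iteration 3: beta = 0.5, y = -0.2679 + 0.5*(-0.2679 - 0.5643) = -0.684
  grad(y) = -0.5764, v = y - alpha*grad = -0.6609
  prox(v) = soft_thresh(-0.6609, 0.1071) = -0.5538
f(x_3) = 7*(-0.5538)^2 + 9*(-0.5538) + 2.67*|-0.5538| = -1.3586


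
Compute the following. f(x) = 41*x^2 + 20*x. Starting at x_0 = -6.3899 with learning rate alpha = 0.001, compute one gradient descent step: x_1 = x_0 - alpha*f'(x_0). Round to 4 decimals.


We compute the gradient at x_0 and apply the update.
f'(x) = 82*x + 20
f'(-6.3899) = 82*-6.3899 + 20 = -503.9718
x_1 = -6.3899 - 0.001*-503.9718 = -5.8859


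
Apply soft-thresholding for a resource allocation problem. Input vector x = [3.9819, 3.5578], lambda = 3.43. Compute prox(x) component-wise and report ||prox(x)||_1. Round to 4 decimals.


Soft-thresholding with lambda = 3.43:
prox(3.9819) = sign(3.9819)*max(|3.9819| - 3.43, 0) = 0.5519
prox(3.5578) = sign(3.5578)*max(|3.5578| - 3.43, 0) = 0.1278
prox(x) = [0.5519, 0.1278]
||prox(x)||_1 = 0.5519 + 0.1278 = 0.6797


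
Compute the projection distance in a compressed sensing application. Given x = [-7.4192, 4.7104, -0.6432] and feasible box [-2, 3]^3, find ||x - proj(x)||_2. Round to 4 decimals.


Project each component onto [-2, 3].
clip(-7.4192) = -2.0, clip(4.7104) = 3.0, clip(-0.6432) = -0.6432
Projection = [-2.0, 3.0, -0.6432]
Squared diffs: [29.3677, 2.9255, 0.0]
Distance = sqrt(32.2932) = 5.6827


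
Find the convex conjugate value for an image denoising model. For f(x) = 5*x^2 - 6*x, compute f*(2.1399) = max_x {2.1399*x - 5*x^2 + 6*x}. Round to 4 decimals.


f*(y) = sup_x {y*x - a*x^2 - b*x} = sup_x {(y-b)*x - a*x^2}
FOC: (y - b) - 2a*x = 0 => x* = (y - b)/(2a)
x* = (2.1399 + 6)/(2*5) = 0.814
f*(2.1399) = (y-b)^2/(4a) = (2.1399 + 6)^2/(4*5)
= 66.258/20 = 3.3129


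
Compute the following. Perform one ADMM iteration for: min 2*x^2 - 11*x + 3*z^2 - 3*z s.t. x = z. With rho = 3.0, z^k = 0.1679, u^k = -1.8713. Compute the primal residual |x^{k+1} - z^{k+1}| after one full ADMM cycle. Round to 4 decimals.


ADMM iteration with rho = 3.0, z^k = 0.1679, u^k = -1.8713
Step 1: x-update.
Minimize 2*x^2 - 11*x + (3.0/2)*(x - 0.1679 - 1.8713)^2
FOC: (2*2 + 3.0)*x = 11 + 3.0*(0.1679 + 1.8713)
x^{k+1} = 2.4454
Step 2: z-update.
Minimize 3*z^2 - 3*z + (3.0/2)*(2.4454 - z - 1.8713)^2
FOC: (2*3 + 3.0)*z = 3 + 3.0*(2.4454 - 1.8713)
z^{k+1} = 0.5247
Step 3: u-update.
u^{k+1} = -1.8713 + 2.4454 - 0.5247 = 0.0494
Step 4: Primal residual = |2.4454 - 0.5247| = 1.9207


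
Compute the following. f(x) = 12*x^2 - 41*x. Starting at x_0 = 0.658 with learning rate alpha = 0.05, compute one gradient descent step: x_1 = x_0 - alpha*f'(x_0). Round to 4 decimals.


We compute the gradient at x_0 and apply the update.
f'(x) = 24*x - 41
f'(0.658) = 24*0.658 - 41 = -25.208
x_1 = 0.658 - 0.05*-25.208 = 1.9184


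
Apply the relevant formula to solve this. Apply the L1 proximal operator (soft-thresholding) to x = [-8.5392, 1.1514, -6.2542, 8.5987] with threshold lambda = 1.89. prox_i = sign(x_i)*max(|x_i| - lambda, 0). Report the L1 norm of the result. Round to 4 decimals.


Soft-thresholding with lambda = 1.89:
prox(-8.5392) = sign(-8.5392)*max(|-8.5392| - 1.89, 0) = -6.6492
prox(1.1514) = sign(1.1514)*max(|1.1514| - 1.89, 0) = 0.0
prox(-6.2542) = sign(-6.2542)*max(|-6.2542| - 1.89, 0) = -4.3642
prox(8.5987) = sign(8.5987)*max(|8.5987| - 1.89, 0) = 6.7087
prox(x) = [-6.6492, 0.0, -4.3642, 6.7087]
||prox(x)||_1 = 6.6492 + 0.0 + 4.3642 + 6.7087 = 17.7221


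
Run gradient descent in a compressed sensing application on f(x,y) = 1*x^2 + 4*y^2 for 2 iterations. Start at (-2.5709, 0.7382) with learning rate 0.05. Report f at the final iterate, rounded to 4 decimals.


Gradient descent on f(x,y) = 1*x^2 + 4*y^2.
Starting point: (-2.5709, 0.7382), alpha = 0.05
Step 1: grad_x = 2*1*-2.5709 = -5.1418, grad_y = 2*4*0.7382 = 5.9056
  x_1 = -2.5709 - 0.05*-5.1418 = -2.3138
  y_1 = 0.7382 - 0.05*5.9056 = 0.4429
Step 2: grad_x = 2*1*-2.3138 = -4.6276, grad_y = 2*4*0.4429 = 3.5434
  x_2 = -2.3138 - 0.05*-4.6276 = -2.0824
  y_2 = 0.4429 - 0.05*3.5434 = 0.2658
f(-2.0824, 0.2658) = 1*(-2.0824)^2 + 4*0.2658^2 = 4.619


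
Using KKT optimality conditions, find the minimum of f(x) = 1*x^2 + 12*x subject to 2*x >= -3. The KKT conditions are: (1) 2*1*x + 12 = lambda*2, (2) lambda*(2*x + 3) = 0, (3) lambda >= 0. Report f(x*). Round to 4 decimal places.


Step 1: Try lambda = 0 (constraint inactive).
x_unc = -12/(2*1) = -6.0
Check: 2*-6.0 = -12.0 < -3 -- violated!
Step 2: Constraint must be active: 2*x = -3
x* = -3/2 = -1.5
lambda = (2*1*(-1.5) + 12)/2 = 4.5
Step 3: Compute optimal value.
f(x*) = 1*(-1.5)^2 + 12*(-1.5) = -15.75


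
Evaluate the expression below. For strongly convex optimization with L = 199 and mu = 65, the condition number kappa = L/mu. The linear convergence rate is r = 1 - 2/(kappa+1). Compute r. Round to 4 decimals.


Step 1: Compute the condition number.
kappa = L/mu = 199/65 = 3.0615
Step 2: Compute the convergence rate.
r = 1 - 2/(kappa + 1) = 1 - 2*mu/(L + mu) = (L - mu)/(L + mu) = 134/264 = 0.5076


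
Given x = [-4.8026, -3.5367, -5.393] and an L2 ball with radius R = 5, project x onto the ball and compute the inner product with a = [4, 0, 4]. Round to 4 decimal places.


Step 1: Compute ||x|| (intermediates to 6 decimals).
||x|| = sqrt((-4.8026)^2 + (-3.5367)^2 + (-5.393)^2) = 8.040999
Step 2: Project.
Since ||x|| > R, scale = R/||x|| = 5/8.040999 = 0.621813, proj(x) = scale * x
proj(x) = [-2.986319, -2.199166, -3.353438]
Step 3: Dot product.
a^T * proj(x) = 4*(-2.986319) + 0*(-2.199166) + 4*(-3.353438) = -25.359


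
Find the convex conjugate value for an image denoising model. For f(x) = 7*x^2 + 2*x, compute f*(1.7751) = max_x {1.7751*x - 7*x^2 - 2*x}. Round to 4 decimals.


f*(y) = sup_x {y*x - a*x^2 - b*x} = sup_x {(y-b)*x - a*x^2}
FOC: (y - b) - 2a*x = 0 => x* = (y - b)/(2a)
x* = (1.7751 - 2)/(2*7) = -0.0161
f*(1.7751) = (y-b)^2/(4a) = (1.7751 - 2)^2/(4*7)
= 0.0506/28 = 0.0018


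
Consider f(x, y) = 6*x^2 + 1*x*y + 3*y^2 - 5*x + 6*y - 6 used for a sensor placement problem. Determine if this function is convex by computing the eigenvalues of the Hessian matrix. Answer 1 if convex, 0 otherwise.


The Hessian of f(x,y) = 6*x^2 + 1*x*y + 3*y^2 - 5*x + 6*y - 6 is:
H = [[12, 1], [1, 6]]
Trace = 12 + 6 = 18
Determinant = 12*6 - (1)^2 = 71
Discriminant = (18)^2 - 4*71 = 40.0
Eigenvalues: lambda_1 = 5.8377, lambda_2 = 12.1623
The function is convex.

1


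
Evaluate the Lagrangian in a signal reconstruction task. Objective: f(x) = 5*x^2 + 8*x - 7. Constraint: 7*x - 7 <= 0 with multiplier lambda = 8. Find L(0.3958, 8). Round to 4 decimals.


Step 1: Evaluate f(x).
f(0.3958) = 5*0.3958^2 + 8*0.3958 - 7 = -3.0503
Step 2: Evaluate g(x).
g(0.3958) = 7*0.3958 - 7 = -4.2294
Step 3: Compute Lagrangian.
L = -3.0503 + 8*-4.2294 = -36.8855


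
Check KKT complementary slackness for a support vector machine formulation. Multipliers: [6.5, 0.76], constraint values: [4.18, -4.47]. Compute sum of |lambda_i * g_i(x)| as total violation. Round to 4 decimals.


KKT complementary slackness check:
lambda_1 * g_1 = 6.5 * 4.18 = 27.17
lambda_2 * g_2 = 0.76 * -4.47 = -3.3972
Total violation = 27.17 + 3.3972 = 30.5672


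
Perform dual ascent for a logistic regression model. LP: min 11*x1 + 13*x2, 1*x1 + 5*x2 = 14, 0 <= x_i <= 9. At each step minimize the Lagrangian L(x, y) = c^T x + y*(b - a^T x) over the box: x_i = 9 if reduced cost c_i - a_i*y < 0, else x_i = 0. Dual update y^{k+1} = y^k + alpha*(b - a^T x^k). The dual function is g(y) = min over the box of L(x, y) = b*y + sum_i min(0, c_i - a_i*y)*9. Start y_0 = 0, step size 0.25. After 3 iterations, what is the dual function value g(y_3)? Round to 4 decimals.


Dual ascent for LP: min 11*x1 + 13*x2, 1*x1 + 5*x2 = 14, 0 <= x_i <= 9
Step 1: y^k = 0.0, reduced costs: (11.0, 13.0)
  x^k = (0.0, 0.0), subgradient = b - a^T x = 14.0
  y^{k+1} = 0.0 + 0.25*14.0 = 3.5
Step 2: y^k = 3.5, reduced costs: (7.5, -4.5)
  x^k = (0.0, 9.0), subgradient = b - a^T x = -31.0
  y^{k+1} = 3.5 + 0.25*-31.0 = -4.25
Step 3: y^k = -4.25, reduced costs: (15.25, 34.25)
  x^k = (0.0, 0.0), subgradient = b - a^T x = 14.0
  y^{k+1} = -4.25 + 0.25*14.0 = -0.75
Dual objective at y_3 = -0.75: reduced costs (11.75, 16.75), box minimizer x = (0.0, 0.0)
g(y_3) = b*y + (c1 - a1*y)*x1 + (c2 - a2*y)*x2 = 14*(-0.75) + 11.75*0.0 + 16.75*0.0 = -10.5 + 0.0 + 0.0 = -10.5


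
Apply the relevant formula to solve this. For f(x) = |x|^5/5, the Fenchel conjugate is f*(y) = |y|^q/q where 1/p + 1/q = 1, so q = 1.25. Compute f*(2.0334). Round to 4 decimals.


The conjugate exponent q satisfies 1/p + 1/q = 1.
p = 5, so q = 5/(5 - 1) = 1.25
|y|^q = 2.0334^1.25 = 2.4282
f*(2.0334) = 2.4282 / 1.25 = 1.9425


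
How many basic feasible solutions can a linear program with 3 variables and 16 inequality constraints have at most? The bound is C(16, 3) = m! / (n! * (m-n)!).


Each vertex corresponds to some choice of n active constraints out of m, so the number of vertices is at most C(m, n) = m! / (n!(m-n)!).
m = 16, n = 3
Numerator: 16 * 15 * 14
Denominator: 3! = 6
C(16, 3) = 560


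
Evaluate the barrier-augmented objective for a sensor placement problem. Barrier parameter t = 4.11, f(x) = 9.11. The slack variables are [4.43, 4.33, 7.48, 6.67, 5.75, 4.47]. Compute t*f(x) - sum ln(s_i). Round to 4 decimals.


Step 1: Compute log-barrier.
ln values: [1.4884, 1.4656, 2.0122, 1.8976, 1.7492, 1.4974]
phi = -(1.4884 + 1.4656 + 2.0122 + 1.8976 + 1.7492 + 1.4974) = -10.1104
Step 2: Compute augmented objective.
t*f(x) = 4.11*9.11 = 37.4421
Total = 37.4421 - 10.1104 = 27.3317


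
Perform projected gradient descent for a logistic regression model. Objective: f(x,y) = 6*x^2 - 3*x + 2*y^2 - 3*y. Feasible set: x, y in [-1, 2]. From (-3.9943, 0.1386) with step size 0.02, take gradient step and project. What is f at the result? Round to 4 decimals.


Step 1: Compute gradient at (-3.9943, 0.1386).
grad_x = 2*6*-3.9943 - 3 = -50.9316
grad_y = 2*2*0.1386 - 3 = -2.4456
Step 2: Gradient step.
x_raw = -3.9943 - 0.02*-50.9316 = -2.9757
y_raw = 0.1386 - 0.02*-2.4456 = 0.1875
Step 3: Project onto [-1, 2].
x_proj = clip(-2.9757) = -1.0
y_proj = clip(0.1875) = 0.1875
Step 4: Evaluate f.
f(-1.0, 0.1875) = 8.5078


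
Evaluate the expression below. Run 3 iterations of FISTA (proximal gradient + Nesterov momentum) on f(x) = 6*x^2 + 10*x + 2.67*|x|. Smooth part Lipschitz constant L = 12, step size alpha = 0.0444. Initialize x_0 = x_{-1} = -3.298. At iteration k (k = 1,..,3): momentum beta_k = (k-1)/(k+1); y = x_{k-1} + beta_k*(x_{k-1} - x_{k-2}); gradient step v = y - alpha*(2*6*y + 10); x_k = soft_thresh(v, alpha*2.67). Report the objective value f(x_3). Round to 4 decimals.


FISTA on f(x) = 6*x^2 + 10*x + 2.67*|x|
L = 12, alpha = 0.0444
Iteration 1: beta = 0.0, y = -3.298 + 0.0*(-3.298 + 3.298) = -3.298
  grad(y) = -29.576, v = y - alpha*grad = -1.9848
  prox(v) = soft_thresh(-1.9848, 0.1185) = -1.8663
Iteration 2: beta = 0.3333, y = -1.8663 + 0.3333*(-1.8663 + 3.298) = -1.389
  grad(y) = -6.6684, v = y - alpha*grad = -1.093
  prox(v) = soft_thresh(-1.093, 0.1185) = -0.9744
Iteration 3: beta = 0.5, y = -0.9744 + 0.5*(-0.9744 + 1.8663) = -0.5285
  grad(y) = 3.6583, v = y - alpha*grad = -0.6909
  prox(v) = soft_thresh(-0.6909, 0.1185) = -0.5724
f(x_3) = 6*(-0.5724)^2 + 10*(-0.5724) + 2.67*|-0.5724| = -2.2298


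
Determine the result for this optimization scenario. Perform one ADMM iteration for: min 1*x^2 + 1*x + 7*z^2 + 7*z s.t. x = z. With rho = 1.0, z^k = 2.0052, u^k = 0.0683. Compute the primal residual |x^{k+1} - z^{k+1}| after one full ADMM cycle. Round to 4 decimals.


ADMM iteration with rho = 1.0, z^k = 2.0052, u^k = 0.0683
Step 1: x-update.
Minimize 1*x^2 + 1*x + (1.0/2)*(x - 2.0052 + 0.0683)^2
FOC: (2*1 + 1.0)*x = -1 + 1.0*(2.0052 - 0.0683)
x^{k+1} = 0.3123
Step 2: z-update.
Minimize 7*z^2 + 7*z + (1.0/2)*(0.3123 - z + 0.0683)^2
FOC: (2*7 + 1.0)*z = -7 + 1.0*(0.3123 + 0.0683)
z^{k+1} = -0.4413
Step 3: u-update.
u^{k+1} = 0.0683 + 0.3123 + 0.4413 = 0.8219
Step 4: Primal residual = |0.3123 + 0.4413| = 0.7536


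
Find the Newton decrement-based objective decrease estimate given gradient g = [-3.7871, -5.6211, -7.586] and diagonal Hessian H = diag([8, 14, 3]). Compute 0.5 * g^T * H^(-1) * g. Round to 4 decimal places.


Step 1: H is diagonal, so H^(-1) * g = [-0.4734, -0.4015, -2.5287].
Step 2: g^T H^(-1) g = sum_i g_i^2 / H_ii
  = (-3.7871)^2/8 + (-5.6211)^2/14 + (-7.586)^2/3
  = 1.7928 + 2.2569 + 19.1825 = 23.2321
Step 3: Objective decrease = 0.5 * g^T H^(-1) g = 11.6161


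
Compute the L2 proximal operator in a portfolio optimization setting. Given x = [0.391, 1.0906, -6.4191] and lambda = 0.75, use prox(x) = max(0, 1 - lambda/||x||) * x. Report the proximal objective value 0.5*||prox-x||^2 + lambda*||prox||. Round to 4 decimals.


Step 1: Compute ||x||.
||x|| = 6.5228
Step 2: Compute scaling factor.
scale = max(0, 1 - 0.75/6.5228) = 0.885
Step 3: prox(x) = [0.346, 0.9652, -5.681]
||prox(x)|| = 5.7728
Step 4: Proximal objective.
0.5*||prox-x||^2 = 0.2813
lambda*||prox|| = 4.3296
Total = 4.6109


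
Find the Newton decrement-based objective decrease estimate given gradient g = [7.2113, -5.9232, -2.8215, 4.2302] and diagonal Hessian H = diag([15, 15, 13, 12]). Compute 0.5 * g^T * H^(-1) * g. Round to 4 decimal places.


Step 1: H is diagonal, so H^(-1) * g = [0.4808, -0.3949, -0.217, 0.3525].
Step 2: g^T H^(-1) g = sum_i g_i^2 / H_ii
  = (7.2113)^2/15 + (-5.9232)^2/15 + (-2.8215)^2/13 + (4.2302)^2/12
  = 3.4669 + 2.339 + 0.6124 + 1.4912 = 7.9094
Step 3: Objective decrease = 0.5 * g^T H^(-1) g = 3.9547


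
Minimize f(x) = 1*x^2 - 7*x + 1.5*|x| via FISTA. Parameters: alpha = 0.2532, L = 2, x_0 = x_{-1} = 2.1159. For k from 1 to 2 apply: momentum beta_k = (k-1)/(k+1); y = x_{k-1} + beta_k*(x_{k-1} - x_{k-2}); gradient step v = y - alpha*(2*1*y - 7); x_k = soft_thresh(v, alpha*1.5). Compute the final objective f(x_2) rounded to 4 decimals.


FISTA on f(x) = 1*x^2 - 7*x + 1.5*|x|
L = 2, alpha = 0.2532
Iteration 1: beta = 0.0, y = 2.1159 + 0.0*(2.1159 - 2.1159) = 2.1159
  grad(y) = -2.7682, v = y - alpha*grad = 2.8168
  prox(v) = soft_thresh(2.8168, 0.3798) = 2.437
Iteration 2: beta = 0.3333, y = 2.437 + 0.3333*(2.437 - 2.1159) = 2.544
  grad(y) = -1.9119, v = y - alpha*grad = 3.0281
  prox(v) = soft_thresh(3.0281, 0.3798) = 2.6483
f(x_2) = 1*2.6483^2 - 7*2.6483 + 1.5*|2.6483| = -7.5522


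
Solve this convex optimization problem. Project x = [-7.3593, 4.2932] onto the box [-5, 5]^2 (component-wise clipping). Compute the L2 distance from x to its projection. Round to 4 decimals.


Project each component onto [-5, 5].
clip(-7.3593) = -5.0, clip(4.2932) = 4.2932
Projection = [-5.0, 4.2932]
Squared diffs: [5.5663, 0.0]
Distance = sqrt(5.5663) = 2.3593


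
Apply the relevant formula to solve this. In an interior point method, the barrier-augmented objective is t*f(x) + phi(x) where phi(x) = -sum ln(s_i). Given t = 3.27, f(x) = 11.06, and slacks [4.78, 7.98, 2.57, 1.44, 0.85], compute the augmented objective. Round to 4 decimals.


Step 1: Compute log-barrier.
ln values: [1.5644, 2.0769, 0.9439, 0.3646, -0.1625]
phi = -(1.5644 + 2.0769 + 0.9439 + 0.3646 - 0.1625) = -4.7874
Step 2: Compute augmented objective.
t*f(x) = 3.27*11.06 = 36.1662
Total = 36.1662 - 4.7874 = 31.3788


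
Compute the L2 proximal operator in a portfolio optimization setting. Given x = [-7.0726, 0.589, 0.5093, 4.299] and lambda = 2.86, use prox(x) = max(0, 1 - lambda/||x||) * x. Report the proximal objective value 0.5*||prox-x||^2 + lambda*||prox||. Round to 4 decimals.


Step 1: Compute ||x||.
||x|| = 8.3132
Step 2: Compute scaling factor.
scale = max(0, 1 - 2.86/8.3132) = 0.656
Step 3: prox(x) = [-4.6394, 0.3864, 0.3341, 2.82]
||prox(x)|| = 5.4532
Step 4: Proximal objective.
0.5*||prox-x||^2 = 4.0898
lambda*||prox|| = 15.5962
Total = 19.686


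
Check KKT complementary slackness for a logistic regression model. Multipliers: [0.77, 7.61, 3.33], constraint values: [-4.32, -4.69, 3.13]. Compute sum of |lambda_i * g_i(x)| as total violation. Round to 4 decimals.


KKT complementary slackness check:
lambda_1 * g_1 = 0.77 * -4.32 = -3.3264
lambda_2 * g_2 = 7.61 * -4.69 = -35.6909
lambda_3 * g_3 = 3.33 * 3.13 = 10.4229
Total violation = 3.3264 + 35.6909 + 10.4229 = 49.4402


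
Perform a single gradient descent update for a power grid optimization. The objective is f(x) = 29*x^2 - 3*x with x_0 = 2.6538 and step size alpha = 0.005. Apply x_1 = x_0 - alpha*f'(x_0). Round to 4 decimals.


We compute the gradient at x_0 and apply the update.
f'(x) = 58*x - 3
f'(2.6538) = 58*2.6538 - 3 = 150.9204
x_1 = 2.6538 - 0.005*150.9204 = 1.8992


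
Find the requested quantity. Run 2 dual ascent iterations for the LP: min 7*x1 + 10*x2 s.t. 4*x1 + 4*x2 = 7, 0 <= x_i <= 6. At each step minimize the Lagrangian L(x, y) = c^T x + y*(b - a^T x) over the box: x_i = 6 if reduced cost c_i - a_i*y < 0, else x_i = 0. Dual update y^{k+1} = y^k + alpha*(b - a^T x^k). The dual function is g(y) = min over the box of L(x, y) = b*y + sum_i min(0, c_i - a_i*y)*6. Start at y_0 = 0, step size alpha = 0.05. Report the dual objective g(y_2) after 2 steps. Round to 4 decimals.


Dual ascent for LP: min 7*x1 + 10*x2, 4*x1 + 4*x2 = 7, 0 <= x_i <= 6
Step 1: y^k = 0.0, reduced costs: (7.0, 10.0)
  x^k = (0.0, 0.0), subgradient = b - a^T x = 7.0
  y^{k+1} = 0.0 + 0.05*7.0 = 0.35
Step 2: y^k = 0.35, reduced costs: (5.6, 8.6)
  x^k = (0.0, 0.0), subgradient = b - a^T x = 7.0
  y^{k+1} = 0.35 + 0.05*7.0 = 0.7
Dual objective at y_2 = 0.7: reduced costs (4.2, 7.2), box minimizer x = (0.0, 0.0)
g(y_2) = b*y + (c1 - a1*y)*x1 + (c2 - a2*y)*x2 = 7*0.7 + 4.2*0.0 + 7.2*0.0 = 4.9 + 0.0 + 0.0 = 4.9


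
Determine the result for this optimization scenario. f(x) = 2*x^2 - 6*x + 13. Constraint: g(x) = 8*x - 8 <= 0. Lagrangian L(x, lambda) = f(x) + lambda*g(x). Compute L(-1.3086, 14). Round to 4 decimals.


Step 1: Evaluate f(x).
f(-1.3086) = 2*(-1.3086)^2 - 6*(-1.3086) + 13 = 24.2765
Step 2: Evaluate g(x).
g(-1.3086) = 8*-1.3086 - 8 = -18.4688
Step 3: Compute Lagrangian.
L = 24.2765 + 14*-18.4688 = -234.2867
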